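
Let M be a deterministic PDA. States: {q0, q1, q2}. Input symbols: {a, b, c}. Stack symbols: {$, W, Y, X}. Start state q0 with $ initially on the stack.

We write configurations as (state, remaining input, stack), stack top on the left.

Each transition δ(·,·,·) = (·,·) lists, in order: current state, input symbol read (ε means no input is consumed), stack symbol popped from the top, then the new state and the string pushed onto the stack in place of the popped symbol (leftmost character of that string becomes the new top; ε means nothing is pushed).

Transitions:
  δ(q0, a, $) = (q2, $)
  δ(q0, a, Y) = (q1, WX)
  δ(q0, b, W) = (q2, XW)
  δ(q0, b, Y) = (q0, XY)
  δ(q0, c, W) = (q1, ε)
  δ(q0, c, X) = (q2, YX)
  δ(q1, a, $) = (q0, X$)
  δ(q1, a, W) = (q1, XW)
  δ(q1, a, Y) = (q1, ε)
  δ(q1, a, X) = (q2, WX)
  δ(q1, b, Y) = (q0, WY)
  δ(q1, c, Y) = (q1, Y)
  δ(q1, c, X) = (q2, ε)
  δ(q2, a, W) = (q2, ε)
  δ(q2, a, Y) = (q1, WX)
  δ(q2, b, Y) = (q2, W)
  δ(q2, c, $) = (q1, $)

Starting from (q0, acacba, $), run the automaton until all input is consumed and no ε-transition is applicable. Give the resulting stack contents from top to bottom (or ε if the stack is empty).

(q0, acacba, $)
  read a, top $: go to q2, push $ → (q2, cacba, $)
  read c, top $: go to q1, push $ → (q1, acba, $)
  read a, top $: go to q0, push X$ → (q0, cba, X$)
  read c, top X: go to q2, push YX → (q2, ba, YX$)
  read b, top Y: go to q2, push W → (q2, a, WX$)
  read a, top W: go to q2, push ε → (q2, ε, X$)
All input consumed in state q2 with stack X$.

X$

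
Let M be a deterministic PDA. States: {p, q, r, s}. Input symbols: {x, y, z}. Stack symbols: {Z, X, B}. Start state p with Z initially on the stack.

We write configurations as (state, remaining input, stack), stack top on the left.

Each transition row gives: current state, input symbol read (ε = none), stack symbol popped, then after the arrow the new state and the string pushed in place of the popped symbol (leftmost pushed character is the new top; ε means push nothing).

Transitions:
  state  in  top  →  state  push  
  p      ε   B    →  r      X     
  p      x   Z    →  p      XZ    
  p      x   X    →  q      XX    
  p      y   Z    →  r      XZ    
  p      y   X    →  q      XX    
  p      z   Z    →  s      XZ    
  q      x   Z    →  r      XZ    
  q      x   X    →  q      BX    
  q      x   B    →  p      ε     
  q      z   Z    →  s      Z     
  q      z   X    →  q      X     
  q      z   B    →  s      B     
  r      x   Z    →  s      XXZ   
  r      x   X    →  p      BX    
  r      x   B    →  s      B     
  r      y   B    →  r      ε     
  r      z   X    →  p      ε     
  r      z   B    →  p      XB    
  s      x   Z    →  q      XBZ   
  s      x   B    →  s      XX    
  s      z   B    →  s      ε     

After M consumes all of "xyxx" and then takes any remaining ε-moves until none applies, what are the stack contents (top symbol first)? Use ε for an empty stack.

(p, xyxx, Z)
  read x, top Z: go to p, push XZ → (p, yxx, XZ)
  read y, top X: go to q, push XX → (q, xx, XXZ)
  read x, top X: go to q, push BX → (q, x, BXXZ)
  read x, top B: go to p, push ε → (p, ε, XXZ)
All input consumed in state p with stack XXZ.

XXZ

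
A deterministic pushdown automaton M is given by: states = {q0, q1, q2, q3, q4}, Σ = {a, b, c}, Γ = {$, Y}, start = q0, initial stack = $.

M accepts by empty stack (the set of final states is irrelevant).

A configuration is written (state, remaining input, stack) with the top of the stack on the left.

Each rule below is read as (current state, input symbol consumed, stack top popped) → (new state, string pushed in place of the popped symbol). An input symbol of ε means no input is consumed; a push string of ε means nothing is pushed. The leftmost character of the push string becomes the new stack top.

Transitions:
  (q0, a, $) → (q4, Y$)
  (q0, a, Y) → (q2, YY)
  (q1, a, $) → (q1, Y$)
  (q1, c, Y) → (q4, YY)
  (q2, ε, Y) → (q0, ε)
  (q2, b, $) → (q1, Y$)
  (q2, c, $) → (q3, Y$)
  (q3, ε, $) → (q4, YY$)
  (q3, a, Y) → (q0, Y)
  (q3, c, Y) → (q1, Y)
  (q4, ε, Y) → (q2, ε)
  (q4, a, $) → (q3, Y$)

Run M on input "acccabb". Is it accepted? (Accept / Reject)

(q0, acccabb, $)
  read a, top $: go to q4, push Y$ → (q4, cccabb, Y$)
  ε-move, top Y: go to q2, push ε → (q2, cccabb, $)
  read c, top $: go to q3, push Y$ → (q3, ccabb, Y$)
  read c, top Y: go to q1, push Y → (q1, cabb, Y$)
  read c, top Y: go to q4, push YY → (q4, abb, YY$)
  ε-move, top Y: go to q2, push ε → (q2, abb, Y$)
  ε-move, top Y: go to q0, push ε → (q0, abb, $)
  read a, top $: go to q4, push Y$ → (q4, bb, Y$)
  ε-move, top Y: go to q2, push ε → (q2, bb, $)
  read b, top $: go to q1, push Y$ → (q1, b, Y$)
No transition applies at (q1, b, Y$); input not fully consumed.

Reject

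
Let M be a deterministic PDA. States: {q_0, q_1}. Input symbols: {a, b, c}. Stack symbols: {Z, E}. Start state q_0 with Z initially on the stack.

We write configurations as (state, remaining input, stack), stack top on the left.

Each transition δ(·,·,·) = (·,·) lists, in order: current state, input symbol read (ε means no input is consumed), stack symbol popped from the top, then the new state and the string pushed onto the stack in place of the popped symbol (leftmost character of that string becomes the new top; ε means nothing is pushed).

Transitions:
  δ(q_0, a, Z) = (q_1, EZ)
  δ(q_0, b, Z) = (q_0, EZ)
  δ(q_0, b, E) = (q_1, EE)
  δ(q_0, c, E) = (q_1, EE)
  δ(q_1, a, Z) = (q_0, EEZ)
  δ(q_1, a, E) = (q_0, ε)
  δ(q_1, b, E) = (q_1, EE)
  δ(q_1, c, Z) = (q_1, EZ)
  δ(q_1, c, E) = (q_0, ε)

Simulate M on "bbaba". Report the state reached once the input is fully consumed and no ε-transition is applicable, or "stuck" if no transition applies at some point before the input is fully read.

(q_0, bbaba, Z)
  read b, top Z: go to q_0, push EZ → (q_0, baba, EZ)
  read b, top E: go to q_1, push EE → (q_1, aba, EEZ)
  read a, top E: go to q_0, push ε → (q_0, ba, EZ)
  read b, top E: go to q_1, push EE → (q_1, a, EEZ)
  read a, top E: go to q_0, push ε → (q_0, ε, EZ)
All input consumed; M is in state q_0.

q_0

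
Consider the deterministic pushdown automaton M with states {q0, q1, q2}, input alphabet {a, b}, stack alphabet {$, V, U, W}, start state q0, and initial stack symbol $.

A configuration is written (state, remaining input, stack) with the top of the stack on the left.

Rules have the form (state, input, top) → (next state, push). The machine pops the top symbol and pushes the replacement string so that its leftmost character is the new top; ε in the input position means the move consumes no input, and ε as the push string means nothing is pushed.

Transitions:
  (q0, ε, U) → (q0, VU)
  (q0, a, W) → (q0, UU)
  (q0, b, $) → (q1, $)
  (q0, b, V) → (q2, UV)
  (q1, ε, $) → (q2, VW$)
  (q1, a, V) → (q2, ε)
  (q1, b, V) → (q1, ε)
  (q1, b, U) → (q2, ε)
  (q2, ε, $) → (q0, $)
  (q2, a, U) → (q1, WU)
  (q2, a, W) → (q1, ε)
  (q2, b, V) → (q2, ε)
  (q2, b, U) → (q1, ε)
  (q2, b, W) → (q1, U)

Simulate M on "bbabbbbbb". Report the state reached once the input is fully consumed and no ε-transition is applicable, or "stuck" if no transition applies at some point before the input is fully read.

(q0, bbabbbbbb, $)
  read b, top $: go to q1, push $ → (q1, babbbbbb, $)
  ε-move, top $: go to q2, push VW$ → (q2, babbbbbb, VW$)
  read b, top V: go to q2, push ε → (q2, abbbbbb, W$)
  read a, top W: go to q1, push ε → (q1, bbbbbb, $)
  ε-move, top $: go to q2, push VW$ → (q2, bbbbbb, VW$)
  read b, top V: go to q2, push ε → (q2, bbbbb, W$)
  read b, top W: go to q1, push U → (q1, bbbb, U$)
  read b, top U: go to q2, push ε → (q2, bbb, $)
  ε-move, top $: go to q0, push $ → (q0, bbb, $)
  read b, top $: go to q1, push $ → (q1, bb, $)
  ε-move, top $: go to q2, push VW$ → (q2, bb, VW$)
  read b, top V: go to q2, push ε → (q2, b, W$)
  read b, top W: go to q1, push U → (q1, ε, U$)
All input consumed; M is in state q1.

q1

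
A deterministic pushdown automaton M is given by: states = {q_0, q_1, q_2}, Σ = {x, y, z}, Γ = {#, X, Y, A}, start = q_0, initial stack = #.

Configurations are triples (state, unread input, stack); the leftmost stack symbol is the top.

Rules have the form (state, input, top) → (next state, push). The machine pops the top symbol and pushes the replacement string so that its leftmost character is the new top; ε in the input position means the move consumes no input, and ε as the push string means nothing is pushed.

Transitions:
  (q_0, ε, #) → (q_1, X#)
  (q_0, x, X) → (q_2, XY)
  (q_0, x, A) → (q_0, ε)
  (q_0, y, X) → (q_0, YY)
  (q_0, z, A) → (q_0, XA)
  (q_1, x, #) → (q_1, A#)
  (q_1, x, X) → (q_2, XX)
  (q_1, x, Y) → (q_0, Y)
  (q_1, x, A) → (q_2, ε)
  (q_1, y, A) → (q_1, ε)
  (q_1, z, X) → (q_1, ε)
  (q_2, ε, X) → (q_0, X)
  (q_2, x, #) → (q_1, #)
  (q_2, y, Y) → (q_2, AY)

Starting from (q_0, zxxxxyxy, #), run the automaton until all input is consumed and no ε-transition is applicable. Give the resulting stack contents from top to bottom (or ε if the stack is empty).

(q_0, zxxxxyxy, #)
  ε-move, top #: go to q_1, push X# → (q_1, zxxxxyxy, X#)
  read z, top X: go to q_1, push ε → (q_1, xxxxyxy, #)
  read x, top #: go to q_1, push A# → (q_1, xxxyxy, A#)
  read x, top A: go to q_2, push ε → (q_2, xxyxy, #)
  read x, top #: go to q_1, push # → (q_1, xyxy, #)
  read x, top #: go to q_1, push A# → (q_1, yxy, A#)
  read y, top A: go to q_1, push ε → (q_1, xy, #)
  read x, top #: go to q_1, push A# → (q_1, y, A#)
  read y, top A: go to q_1, push ε → (q_1, ε, #)
All input consumed in state q_1 with stack #.

#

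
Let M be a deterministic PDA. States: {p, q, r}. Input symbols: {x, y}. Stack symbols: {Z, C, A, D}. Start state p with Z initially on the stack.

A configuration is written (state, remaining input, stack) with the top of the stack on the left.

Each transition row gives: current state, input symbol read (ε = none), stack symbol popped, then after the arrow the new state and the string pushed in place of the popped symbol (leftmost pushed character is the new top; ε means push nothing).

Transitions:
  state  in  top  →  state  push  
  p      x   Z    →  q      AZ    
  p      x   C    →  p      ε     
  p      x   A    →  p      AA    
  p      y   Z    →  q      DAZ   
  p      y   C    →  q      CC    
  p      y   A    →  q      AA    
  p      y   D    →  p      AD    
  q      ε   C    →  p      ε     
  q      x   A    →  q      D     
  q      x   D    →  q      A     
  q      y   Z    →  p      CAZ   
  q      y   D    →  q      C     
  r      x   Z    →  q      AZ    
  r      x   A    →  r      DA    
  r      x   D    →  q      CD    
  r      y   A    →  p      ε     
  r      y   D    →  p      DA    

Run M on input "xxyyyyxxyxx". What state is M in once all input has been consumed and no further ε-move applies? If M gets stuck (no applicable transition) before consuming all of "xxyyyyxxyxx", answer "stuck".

stuck

(p, xxyyyyxxyxx, Z)
  read x, top Z: go to q, push AZ → (q, xyyyyxxyxx, AZ)
  read x, top A: go to q, push D → (q, yyyyxxyxx, DZ)
  read y, top D: go to q, push C → (q, yyyxxyxx, CZ)
  ε-move, top C: go to p, push ε → (p, yyyxxyxx, Z)
  read y, top Z: go to q, push DAZ → (q, yyxxyxx, DAZ)
  read y, top D: go to q, push C → (q, yxxyxx, CAZ)
  ε-move, top C: go to p, push ε → (p, yxxyxx, AZ)
  read y, top A: go to q, push AA → (q, xxyxx, AAZ)
  read x, top A: go to q, push D → (q, xyxx, DAZ)
  read x, top D: go to q, push A → (q, yxx, AAZ)
No transition for (q, y, top A); M blocks with input yxx remaining.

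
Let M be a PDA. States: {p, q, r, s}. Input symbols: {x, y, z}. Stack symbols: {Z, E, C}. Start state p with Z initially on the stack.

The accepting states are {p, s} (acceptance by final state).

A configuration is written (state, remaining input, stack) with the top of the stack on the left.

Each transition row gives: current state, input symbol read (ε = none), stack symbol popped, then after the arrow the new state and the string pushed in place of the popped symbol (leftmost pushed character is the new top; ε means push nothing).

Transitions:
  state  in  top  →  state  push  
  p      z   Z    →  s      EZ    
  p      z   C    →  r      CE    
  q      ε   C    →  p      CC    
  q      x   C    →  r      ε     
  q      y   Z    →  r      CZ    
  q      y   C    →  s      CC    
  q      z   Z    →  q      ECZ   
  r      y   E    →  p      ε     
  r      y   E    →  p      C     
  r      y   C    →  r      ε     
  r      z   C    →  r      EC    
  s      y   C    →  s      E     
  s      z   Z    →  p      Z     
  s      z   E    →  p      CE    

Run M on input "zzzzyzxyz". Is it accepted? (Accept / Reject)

Reject

No computation consumes all input and reaches a final state.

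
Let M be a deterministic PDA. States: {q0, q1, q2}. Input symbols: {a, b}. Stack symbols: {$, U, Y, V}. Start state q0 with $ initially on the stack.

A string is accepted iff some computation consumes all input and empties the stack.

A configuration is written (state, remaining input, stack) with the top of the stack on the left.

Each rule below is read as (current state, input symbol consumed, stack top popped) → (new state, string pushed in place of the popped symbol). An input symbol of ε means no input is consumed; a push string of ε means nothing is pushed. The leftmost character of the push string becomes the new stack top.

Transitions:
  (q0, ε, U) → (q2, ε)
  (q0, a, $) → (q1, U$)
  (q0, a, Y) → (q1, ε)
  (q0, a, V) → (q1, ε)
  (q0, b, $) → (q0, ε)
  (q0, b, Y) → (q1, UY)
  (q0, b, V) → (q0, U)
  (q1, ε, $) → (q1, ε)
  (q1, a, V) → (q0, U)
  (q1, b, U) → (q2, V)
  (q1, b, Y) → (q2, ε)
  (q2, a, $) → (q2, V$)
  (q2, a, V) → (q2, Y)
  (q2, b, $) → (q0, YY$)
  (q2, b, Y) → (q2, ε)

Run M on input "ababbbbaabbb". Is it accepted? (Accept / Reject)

Reject

(q0, ababbbbaabbb, $) ⊢ (q1, babbbbaabbb, U$) ⊢ (q2, abbbbaabbb, V$) ⊢ (q2, bbbbaabbb, Y$) ⊢ (q2, bbbaabbb, $) ⊢ (q0, bbaabbb, YY$) ⊢ (q1, baabbb, UYY$) ⊢ (q2, aabbb, VYY$) ⊢ (q2, abbb, YYY$)
No transition applies at (q2, abbb, YYY$); input not fully consumed.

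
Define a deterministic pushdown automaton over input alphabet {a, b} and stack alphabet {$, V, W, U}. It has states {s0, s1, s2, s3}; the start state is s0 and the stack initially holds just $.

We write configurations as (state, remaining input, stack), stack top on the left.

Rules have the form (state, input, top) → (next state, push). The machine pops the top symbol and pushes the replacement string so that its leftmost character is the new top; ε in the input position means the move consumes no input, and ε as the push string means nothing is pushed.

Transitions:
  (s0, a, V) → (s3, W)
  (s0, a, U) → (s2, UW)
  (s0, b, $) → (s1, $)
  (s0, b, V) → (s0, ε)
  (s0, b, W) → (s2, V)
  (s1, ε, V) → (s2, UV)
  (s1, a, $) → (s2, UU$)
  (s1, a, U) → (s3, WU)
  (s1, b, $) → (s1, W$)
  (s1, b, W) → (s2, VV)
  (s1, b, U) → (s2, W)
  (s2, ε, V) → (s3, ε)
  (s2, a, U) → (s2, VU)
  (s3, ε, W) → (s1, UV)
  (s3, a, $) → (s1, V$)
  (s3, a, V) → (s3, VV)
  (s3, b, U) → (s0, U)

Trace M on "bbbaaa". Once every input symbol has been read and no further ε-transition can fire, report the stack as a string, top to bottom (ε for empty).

VVVV$

(s0, bbbaaa, $)
  read b, top $: go to s1, push $ → (s1, bbaaa, $)
  read b, top $: go to s1, push W$ → (s1, baaa, W$)
  read b, top W: go to s2, push VV → (s2, aaa, VV$)
  ε-move, top V: go to s3, push ε → (s3, aaa, V$)
  read a, top V: go to s3, push VV → (s3, aa, VV$)
  read a, top V: go to s3, push VV → (s3, a, VVV$)
  read a, top V: go to s3, push VV → (s3, ε, VVVV$)
All input consumed in state s3 with stack VVVV$.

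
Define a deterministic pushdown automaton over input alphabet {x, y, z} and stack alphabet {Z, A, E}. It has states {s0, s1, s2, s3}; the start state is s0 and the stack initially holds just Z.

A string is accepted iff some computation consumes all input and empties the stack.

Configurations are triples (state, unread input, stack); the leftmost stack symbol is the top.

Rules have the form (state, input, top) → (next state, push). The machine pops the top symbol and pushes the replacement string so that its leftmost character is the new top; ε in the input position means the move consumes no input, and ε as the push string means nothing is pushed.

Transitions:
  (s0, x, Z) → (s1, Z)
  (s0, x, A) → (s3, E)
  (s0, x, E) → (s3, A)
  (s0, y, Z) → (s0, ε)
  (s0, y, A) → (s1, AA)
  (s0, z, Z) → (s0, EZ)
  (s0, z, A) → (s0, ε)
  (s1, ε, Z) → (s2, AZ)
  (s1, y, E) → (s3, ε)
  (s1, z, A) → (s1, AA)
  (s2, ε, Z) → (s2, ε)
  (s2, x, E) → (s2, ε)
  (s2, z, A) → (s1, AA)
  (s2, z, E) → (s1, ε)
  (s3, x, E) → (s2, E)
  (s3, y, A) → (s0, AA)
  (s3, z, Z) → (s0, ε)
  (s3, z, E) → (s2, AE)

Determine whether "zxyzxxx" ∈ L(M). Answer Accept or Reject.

Accept

(s0, zxyzxxx, Z) ⊢ (s0, xyzxxx, EZ) ⊢ (s3, yzxxx, AZ) ⊢ (s0, zxxx, AAZ) ⊢ (s0, xxx, AZ) ⊢ (s3, xx, EZ) ⊢ (s2, x, EZ) ⊢ (s2, ε, Z) ⊢ (s2, ε, ε)
All input consumed and the stack is empty.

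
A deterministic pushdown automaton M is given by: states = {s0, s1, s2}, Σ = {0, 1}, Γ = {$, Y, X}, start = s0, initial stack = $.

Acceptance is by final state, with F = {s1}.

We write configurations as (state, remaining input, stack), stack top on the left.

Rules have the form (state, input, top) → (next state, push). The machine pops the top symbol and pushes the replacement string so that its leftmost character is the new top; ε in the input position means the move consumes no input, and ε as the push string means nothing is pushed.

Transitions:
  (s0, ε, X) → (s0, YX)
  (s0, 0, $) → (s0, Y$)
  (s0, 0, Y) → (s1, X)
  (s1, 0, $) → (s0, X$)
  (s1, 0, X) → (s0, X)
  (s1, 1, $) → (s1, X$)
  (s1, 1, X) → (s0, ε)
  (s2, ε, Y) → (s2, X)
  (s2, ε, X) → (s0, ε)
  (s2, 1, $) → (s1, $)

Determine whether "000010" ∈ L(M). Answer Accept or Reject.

(s0, 000010, $) ⊢ (s0, 00010, Y$) ⊢ (s1, 0010, X$) ⊢ (s0, 010, X$) ⊢ (s0, 010, YX$) ⊢ (s1, 10, XX$) ⊢ (s0, 0, X$) ⊢ (s0, 0, YX$) ⊢ (s1, ε, XX$)
All input consumed; state s1 ∈ F.

Accept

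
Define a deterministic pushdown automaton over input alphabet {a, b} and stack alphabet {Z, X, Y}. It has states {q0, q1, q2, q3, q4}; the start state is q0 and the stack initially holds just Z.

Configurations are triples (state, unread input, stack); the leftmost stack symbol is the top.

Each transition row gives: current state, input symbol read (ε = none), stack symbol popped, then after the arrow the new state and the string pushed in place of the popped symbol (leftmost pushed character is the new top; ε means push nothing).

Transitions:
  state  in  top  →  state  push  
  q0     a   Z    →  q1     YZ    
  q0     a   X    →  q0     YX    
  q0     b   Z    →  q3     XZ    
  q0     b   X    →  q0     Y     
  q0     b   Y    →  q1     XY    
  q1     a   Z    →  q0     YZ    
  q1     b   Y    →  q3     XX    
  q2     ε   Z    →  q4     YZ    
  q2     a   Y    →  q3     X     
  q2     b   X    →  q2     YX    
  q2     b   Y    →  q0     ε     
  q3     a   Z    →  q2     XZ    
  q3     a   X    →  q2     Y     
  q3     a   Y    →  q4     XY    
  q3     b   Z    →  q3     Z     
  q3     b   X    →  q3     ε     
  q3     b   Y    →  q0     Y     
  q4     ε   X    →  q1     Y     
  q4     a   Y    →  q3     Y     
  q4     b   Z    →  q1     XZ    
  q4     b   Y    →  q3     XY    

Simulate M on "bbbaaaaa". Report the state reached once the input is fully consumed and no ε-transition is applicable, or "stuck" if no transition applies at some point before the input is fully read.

(q0, bbbaaaaa, Z)
  read b, top Z: go to q3, push XZ → (q3, bbaaaaa, XZ)
  read b, top X: go to q3, push ε → (q3, baaaaa, Z)
  read b, top Z: go to q3, push Z → (q3, aaaaa, Z)
  read a, top Z: go to q2, push XZ → (q2, aaaa, XZ)
No transition for (q2, a, top X); M blocks with input aaaa remaining.

stuck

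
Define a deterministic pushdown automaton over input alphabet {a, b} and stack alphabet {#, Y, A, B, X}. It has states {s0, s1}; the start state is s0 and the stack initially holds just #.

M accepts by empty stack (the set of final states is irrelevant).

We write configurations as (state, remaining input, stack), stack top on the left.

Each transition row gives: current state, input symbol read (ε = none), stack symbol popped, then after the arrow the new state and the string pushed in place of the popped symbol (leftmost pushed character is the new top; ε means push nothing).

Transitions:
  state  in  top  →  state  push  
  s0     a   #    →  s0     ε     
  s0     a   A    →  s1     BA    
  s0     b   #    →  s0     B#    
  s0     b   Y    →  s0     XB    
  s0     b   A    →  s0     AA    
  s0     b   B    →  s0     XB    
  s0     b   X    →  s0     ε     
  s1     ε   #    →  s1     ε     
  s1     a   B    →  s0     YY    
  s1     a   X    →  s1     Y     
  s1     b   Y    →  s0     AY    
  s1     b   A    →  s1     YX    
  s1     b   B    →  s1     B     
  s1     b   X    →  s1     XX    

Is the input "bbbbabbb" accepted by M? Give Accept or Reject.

Reject

(s0, bbbbabbb, #)
  read b, top #: go to s0, push B# → (s0, bbbabbb, B#)
  read b, top B: go to s0, push XB → (s0, bbabbb, XB#)
  read b, top X: go to s0, push ε → (s0, babbb, B#)
  read b, top B: go to s0, push XB → (s0, abbb, XB#)
No transition applies at (s0, abbb, XB#); input not fully consumed.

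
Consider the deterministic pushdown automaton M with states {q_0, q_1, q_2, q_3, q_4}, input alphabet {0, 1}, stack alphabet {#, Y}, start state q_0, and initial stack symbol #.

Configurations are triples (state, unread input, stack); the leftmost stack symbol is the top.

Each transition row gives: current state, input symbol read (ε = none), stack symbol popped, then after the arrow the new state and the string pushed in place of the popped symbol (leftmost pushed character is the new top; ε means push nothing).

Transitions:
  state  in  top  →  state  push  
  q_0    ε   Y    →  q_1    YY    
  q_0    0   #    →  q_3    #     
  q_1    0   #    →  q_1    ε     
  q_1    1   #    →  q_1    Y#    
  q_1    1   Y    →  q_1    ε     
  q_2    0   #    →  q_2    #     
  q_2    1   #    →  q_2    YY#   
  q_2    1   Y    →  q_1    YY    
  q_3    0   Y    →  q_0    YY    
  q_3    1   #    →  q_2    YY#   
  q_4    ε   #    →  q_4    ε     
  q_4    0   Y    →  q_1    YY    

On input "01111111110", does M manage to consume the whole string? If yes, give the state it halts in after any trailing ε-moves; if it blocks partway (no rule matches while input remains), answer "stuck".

(q_0, 01111111110, #)
  read 0, top #: go to q_3, push # → (q_3, 1111111110, #)
  read 1, top #: go to q_2, push YY# → (q_2, 111111110, YY#)
  read 1, top Y: go to q_1, push YY → (q_1, 11111110, YYY#)
  read 1, top Y: go to q_1, push ε → (q_1, 1111110, YY#)
  read 1, top Y: go to q_1, push ε → (q_1, 111110, Y#)
  read 1, top Y: go to q_1, push ε → (q_1, 11110, #)
  read 1, top #: go to q_1, push Y# → (q_1, 1110, Y#)
  read 1, top Y: go to q_1, push ε → (q_1, 110, #)
  read 1, top #: go to q_1, push Y# → (q_1, 10, Y#)
  read 1, top Y: go to q_1, push ε → (q_1, 0, #)
  read 0, top #: go to q_1, push ε → (q_1, ε, ε)
All input consumed; M is in state q_1.

q_1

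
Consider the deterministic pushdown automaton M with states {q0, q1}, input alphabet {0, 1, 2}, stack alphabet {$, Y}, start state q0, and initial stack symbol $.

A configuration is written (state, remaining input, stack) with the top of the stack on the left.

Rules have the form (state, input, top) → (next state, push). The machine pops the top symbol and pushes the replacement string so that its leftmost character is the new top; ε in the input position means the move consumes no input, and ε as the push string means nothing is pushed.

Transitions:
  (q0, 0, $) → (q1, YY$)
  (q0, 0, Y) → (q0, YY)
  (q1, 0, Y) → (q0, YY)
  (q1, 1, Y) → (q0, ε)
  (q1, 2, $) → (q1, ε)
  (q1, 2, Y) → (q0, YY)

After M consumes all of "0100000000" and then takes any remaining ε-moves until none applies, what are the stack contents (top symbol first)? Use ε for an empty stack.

YYYYYYYYY$

(q0, 0100000000, $)
  read 0, top $: go to q1, push YY$ → (q1, 100000000, YY$)
  read 1, top Y: go to q0, push ε → (q0, 00000000, Y$)
  read 0, top Y: go to q0, push YY → (q0, 0000000, YY$)
  read 0, top Y: go to q0, push YY → (q0, 000000, YYY$)
  read 0, top Y: go to q0, push YY → (q0, 00000, YYYY$)
  read 0, top Y: go to q0, push YY → (q0, 0000, YYYYY$)
  read 0, top Y: go to q0, push YY → (q0, 000, YYYYYY$)
  read 0, top Y: go to q0, push YY → (q0, 00, YYYYYYY$)
  read 0, top Y: go to q0, push YY → (q0, 0, YYYYYYYY$)
  read 0, top Y: go to q0, push YY → (q0, ε, YYYYYYYYY$)
All input consumed in state q0 with stack YYYYYYYYY$.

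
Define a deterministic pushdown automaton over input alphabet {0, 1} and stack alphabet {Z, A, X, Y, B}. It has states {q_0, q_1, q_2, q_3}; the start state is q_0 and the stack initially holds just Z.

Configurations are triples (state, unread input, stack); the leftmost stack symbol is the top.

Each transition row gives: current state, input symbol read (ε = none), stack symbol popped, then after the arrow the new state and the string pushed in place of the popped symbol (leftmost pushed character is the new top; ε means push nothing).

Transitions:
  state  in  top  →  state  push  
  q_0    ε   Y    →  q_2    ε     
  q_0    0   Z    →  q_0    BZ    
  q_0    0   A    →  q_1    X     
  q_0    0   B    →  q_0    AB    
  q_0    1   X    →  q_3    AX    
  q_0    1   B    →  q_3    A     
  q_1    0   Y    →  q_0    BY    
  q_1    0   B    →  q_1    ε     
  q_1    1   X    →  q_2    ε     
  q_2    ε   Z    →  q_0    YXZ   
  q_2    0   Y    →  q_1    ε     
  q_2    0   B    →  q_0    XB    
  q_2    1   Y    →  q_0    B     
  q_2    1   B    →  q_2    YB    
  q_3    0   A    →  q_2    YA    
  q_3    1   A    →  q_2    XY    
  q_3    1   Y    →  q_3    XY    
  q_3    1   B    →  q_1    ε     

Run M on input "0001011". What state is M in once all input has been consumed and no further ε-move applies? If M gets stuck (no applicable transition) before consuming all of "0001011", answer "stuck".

q_2

(q_0, 0001011, Z) ⊢ (q_0, 001011, BZ) ⊢ (q_0, 01011, ABZ) ⊢ (q_1, 1011, XBZ) ⊢ (q_2, 011, BZ) ⊢ (q_0, 11, XBZ) ⊢ (q_3, 1, AXBZ) ⊢ (q_2, ε, XYXBZ)
All input consumed; M is in state q_2.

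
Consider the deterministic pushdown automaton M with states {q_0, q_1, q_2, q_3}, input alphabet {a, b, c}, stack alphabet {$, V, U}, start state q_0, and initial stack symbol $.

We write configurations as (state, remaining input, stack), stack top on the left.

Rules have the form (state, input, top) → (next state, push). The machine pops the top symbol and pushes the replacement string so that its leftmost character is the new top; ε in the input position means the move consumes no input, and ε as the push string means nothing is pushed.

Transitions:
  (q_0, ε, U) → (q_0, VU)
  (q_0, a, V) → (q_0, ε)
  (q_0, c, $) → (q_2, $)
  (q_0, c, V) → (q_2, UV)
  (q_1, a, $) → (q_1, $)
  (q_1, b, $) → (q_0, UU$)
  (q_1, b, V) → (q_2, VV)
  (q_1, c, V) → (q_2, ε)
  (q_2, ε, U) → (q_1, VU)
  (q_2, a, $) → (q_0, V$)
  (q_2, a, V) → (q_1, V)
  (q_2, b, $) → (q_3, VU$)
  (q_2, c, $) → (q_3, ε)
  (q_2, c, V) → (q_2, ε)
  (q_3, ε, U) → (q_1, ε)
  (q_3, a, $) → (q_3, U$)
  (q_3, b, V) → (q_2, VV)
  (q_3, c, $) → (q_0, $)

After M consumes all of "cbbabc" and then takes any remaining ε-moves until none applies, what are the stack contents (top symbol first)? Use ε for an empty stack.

(q_0, cbbabc, $) ⊢ (q_2, bbabc, $) ⊢ (q_3, babc, VU$) ⊢ (q_2, abc, VVU$) ⊢ (q_1, bc, VVU$) ⊢ (q_2, c, VVVU$) ⊢ (q_2, ε, VVU$)
All input consumed in state q_2 with stack VVU$.

VVU$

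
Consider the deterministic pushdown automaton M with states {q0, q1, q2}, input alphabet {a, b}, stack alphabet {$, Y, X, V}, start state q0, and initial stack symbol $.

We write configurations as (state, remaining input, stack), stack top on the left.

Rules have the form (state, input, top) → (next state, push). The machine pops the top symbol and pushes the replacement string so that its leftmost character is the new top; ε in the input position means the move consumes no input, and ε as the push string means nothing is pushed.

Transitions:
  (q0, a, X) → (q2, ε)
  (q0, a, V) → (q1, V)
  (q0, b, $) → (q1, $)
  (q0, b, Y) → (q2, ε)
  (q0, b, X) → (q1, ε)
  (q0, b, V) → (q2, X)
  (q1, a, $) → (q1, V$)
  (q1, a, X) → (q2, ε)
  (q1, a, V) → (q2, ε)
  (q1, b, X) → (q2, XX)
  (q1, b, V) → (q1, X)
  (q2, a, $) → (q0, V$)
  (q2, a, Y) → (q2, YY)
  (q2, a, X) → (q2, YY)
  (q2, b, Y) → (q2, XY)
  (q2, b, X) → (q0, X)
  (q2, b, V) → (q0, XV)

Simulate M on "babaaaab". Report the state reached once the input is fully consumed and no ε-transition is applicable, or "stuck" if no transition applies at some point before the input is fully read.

(q0, babaaaab, $)
  read b, top $: go to q1, push $ → (q1, abaaaab, $)
  read a, top $: go to q1, push V$ → (q1, baaaab, V$)
  read b, top V: go to q1, push X → (q1, aaaab, X$)
  read a, top X: go to q2, push ε → (q2, aaab, $)
  read a, top $: go to q0, push V$ → (q0, aab, V$)
  read a, top V: go to q1, push V → (q1, ab, V$)
  read a, top V: go to q2, push ε → (q2, b, $)
No transition for (q2, b, top $); M blocks with input b remaining.

stuck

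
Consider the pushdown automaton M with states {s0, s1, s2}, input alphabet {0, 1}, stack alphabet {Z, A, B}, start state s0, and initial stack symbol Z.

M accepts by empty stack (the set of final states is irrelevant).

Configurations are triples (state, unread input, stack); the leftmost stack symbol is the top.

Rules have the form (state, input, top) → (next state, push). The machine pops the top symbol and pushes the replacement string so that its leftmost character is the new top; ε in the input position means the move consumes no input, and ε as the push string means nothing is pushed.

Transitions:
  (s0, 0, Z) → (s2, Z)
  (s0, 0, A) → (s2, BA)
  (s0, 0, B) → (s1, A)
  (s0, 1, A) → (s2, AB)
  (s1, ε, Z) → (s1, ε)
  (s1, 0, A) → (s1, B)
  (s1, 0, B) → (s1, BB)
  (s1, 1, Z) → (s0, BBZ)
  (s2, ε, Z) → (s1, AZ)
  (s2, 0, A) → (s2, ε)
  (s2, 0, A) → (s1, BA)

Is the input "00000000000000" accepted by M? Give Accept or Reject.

No computation consumes all input and empties the stack.

Reject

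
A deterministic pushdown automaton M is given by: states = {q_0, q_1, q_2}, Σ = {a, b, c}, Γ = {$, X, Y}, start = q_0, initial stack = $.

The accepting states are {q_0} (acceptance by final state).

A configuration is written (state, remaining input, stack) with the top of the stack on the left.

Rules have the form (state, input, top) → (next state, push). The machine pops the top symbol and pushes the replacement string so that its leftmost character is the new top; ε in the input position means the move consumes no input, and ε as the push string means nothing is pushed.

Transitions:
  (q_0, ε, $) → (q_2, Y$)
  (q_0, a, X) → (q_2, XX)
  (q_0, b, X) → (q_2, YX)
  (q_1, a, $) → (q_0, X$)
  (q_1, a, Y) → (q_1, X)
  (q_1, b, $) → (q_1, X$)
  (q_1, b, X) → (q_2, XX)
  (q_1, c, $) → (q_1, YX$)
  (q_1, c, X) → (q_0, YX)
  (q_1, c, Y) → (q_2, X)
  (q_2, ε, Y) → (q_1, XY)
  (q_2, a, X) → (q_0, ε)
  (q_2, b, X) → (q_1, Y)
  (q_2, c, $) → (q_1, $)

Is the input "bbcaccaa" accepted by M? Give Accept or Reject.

(q_0, bbcaccaa, $)
  ε-move, top $: go to q_2, push Y$ → (q_2, bbcaccaa, Y$)
  ε-move, top Y: go to q_1, push XY → (q_1, bbcaccaa, XY$)
  read b, top X: go to q_2, push XX → (q_2, bcaccaa, XXY$)
  read b, top X: go to q_1, push Y → (q_1, caccaa, YXY$)
  read c, top Y: go to q_2, push X → (q_2, accaa, XXY$)
  read a, top X: go to q_0, push ε → (q_0, ccaa, XY$)
No transition applies at (q_0, ccaa, XY$); input not fully consumed.

Reject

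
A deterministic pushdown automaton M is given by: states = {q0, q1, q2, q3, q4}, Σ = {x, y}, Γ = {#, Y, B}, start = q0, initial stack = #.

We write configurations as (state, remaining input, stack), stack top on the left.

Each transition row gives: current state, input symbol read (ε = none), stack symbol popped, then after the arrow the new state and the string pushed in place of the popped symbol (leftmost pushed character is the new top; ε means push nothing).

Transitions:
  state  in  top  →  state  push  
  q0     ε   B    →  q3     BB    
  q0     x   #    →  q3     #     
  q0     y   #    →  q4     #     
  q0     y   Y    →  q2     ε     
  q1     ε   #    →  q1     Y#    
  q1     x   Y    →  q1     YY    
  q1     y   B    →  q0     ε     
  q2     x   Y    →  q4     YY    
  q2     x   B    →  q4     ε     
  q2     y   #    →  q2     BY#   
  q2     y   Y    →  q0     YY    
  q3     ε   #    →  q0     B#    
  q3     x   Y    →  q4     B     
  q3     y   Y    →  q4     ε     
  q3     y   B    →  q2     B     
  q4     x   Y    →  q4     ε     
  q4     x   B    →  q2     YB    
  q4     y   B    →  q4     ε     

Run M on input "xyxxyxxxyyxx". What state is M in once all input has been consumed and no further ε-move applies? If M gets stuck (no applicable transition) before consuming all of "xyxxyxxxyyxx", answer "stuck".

stuck

(q0, xyxxyxxxyyxx, #)
  read x, top #: go to q3, push # → (q3, yxxyxxxyyxx, #)
  ε-move, top #: go to q0, push B# → (q0, yxxyxxxyyxx, B#)
  ε-move, top B: go to q3, push BB → (q3, yxxyxxxyyxx, BB#)
  read y, top B: go to q2, push B → (q2, xxyxxxyyxx, BB#)
  read x, top B: go to q4, push ε → (q4, xyxxxyyxx, B#)
  read x, top B: go to q2, push YB → (q2, yxxxyyxx, YB#)
  read y, top Y: go to q0, push YY → (q0, xxxyyxx, YYB#)
No transition for (q0, x, top Y); M blocks with input xxxyyxx remaining.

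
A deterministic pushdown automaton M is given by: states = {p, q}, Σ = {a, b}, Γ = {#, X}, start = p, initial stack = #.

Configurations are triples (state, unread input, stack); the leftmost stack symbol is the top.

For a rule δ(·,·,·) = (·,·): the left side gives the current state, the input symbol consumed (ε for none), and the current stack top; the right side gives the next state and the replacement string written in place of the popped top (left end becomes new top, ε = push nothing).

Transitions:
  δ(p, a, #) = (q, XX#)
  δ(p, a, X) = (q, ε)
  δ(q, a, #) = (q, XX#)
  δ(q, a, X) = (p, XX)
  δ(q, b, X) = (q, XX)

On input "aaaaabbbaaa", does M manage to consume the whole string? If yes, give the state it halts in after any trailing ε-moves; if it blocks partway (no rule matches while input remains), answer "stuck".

(p, aaaaabbbaaa, #)
  read a, top #: go to q, push XX# → (q, aaaabbbaaa, XX#)
  read a, top X: go to p, push XX → (p, aaabbbaaa, XXX#)
  read a, top X: go to q, push ε → (q, aabbbaaa, XX#)
  read a, top X: go to p, push XX → (p, abbbaaa, XXX#)
  read a, top X: go to q, push ε → (q, bbbaaa, XX#)
  read b, top X: go to q, push XX → (q, bbaaa, XXX#)
  read b, top X: go to q, push XX → (q, baaa, XXXX#)
  read b, top X: go to q, push XX → (q, aaa, XXXXX#)
  read a, top X: go to p, push XX → (p, aa, XXXXXX#)
  read a, top X: go to q, push ε → (q, a, XXXXX#)
  read a, top X: go to p, push XX → (p, ε, XXXXXX#)
All input consumed; M is in state p.

p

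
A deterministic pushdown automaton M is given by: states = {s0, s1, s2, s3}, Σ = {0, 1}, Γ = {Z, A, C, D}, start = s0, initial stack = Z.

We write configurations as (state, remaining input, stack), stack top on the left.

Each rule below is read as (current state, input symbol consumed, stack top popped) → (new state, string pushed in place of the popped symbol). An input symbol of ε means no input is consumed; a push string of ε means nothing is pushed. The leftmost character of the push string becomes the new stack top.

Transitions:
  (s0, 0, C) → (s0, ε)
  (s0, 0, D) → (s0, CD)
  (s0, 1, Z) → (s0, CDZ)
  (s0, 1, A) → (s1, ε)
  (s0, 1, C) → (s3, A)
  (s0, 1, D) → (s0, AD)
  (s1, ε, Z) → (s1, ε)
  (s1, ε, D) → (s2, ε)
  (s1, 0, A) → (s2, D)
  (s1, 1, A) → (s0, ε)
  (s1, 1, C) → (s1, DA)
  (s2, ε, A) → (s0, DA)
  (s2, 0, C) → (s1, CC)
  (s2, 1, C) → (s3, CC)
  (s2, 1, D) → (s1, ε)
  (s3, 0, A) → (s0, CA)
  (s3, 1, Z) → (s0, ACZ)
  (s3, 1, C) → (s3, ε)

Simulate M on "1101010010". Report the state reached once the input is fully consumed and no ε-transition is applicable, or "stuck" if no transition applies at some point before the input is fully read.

(s0, 1101010010, Z)
  read 1, top Z: go to s0, push CDZ → (s0, 101010010, CDZ)
  read 1, top C: go to s3, push A → (s3, 01010010, ADZ)
  read 0, top A: go to s0, push CA → (s0, 1010010, CADZ)
  read 1, top C: go to s3, push A → (s3, 010010, AADZ)
  read 0, top A: go to s0, push CA → (s0, 10010, CAADZ)
  read 1, top C: go to s3, push A → (s3, 0010, AAADZ)
  read 0, top A: go to s0, push CA → (s0, 010, CAAADZ)
  read 0, top C: go to s0, push ε → (s0, 10, AAADZ)
  read 1, top A: go to s1, push ε → (s1, 0, AADZ)
  read 0, top A: go to s2, push D → (s2, ε, DADZ)
All input consumed; M is in state s2.

s2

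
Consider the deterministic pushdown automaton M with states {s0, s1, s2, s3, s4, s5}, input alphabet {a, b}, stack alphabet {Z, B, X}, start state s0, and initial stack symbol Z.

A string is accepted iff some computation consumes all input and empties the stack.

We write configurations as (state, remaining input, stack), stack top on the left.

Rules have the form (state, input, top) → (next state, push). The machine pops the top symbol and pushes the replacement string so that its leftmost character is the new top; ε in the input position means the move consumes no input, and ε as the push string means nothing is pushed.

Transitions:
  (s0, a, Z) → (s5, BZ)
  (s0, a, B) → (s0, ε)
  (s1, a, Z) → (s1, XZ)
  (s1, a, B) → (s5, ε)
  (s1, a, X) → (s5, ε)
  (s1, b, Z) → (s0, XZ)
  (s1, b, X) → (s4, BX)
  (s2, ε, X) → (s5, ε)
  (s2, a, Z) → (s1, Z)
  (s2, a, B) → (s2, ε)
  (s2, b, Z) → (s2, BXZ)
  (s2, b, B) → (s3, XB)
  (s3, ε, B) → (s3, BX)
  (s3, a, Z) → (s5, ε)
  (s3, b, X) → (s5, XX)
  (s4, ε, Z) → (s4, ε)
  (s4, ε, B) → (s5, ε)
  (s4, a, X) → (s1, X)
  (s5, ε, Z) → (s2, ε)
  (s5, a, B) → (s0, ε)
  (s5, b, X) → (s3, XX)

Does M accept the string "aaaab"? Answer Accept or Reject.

(s0, aaaab, Z)
  read a, top Z: go to s5, push BZ → (s5, aaab, BZ)
  read a, top B: go to s0, push ε → (s0, aab, Z)
  read a, top Z: go to s5, push BZ → (s5, ab, BZ)
  read a, top B: go to s0, push ε → (s0, b, Z)
No transition applies at (s0, b, Z); input not fully consumed.

Reject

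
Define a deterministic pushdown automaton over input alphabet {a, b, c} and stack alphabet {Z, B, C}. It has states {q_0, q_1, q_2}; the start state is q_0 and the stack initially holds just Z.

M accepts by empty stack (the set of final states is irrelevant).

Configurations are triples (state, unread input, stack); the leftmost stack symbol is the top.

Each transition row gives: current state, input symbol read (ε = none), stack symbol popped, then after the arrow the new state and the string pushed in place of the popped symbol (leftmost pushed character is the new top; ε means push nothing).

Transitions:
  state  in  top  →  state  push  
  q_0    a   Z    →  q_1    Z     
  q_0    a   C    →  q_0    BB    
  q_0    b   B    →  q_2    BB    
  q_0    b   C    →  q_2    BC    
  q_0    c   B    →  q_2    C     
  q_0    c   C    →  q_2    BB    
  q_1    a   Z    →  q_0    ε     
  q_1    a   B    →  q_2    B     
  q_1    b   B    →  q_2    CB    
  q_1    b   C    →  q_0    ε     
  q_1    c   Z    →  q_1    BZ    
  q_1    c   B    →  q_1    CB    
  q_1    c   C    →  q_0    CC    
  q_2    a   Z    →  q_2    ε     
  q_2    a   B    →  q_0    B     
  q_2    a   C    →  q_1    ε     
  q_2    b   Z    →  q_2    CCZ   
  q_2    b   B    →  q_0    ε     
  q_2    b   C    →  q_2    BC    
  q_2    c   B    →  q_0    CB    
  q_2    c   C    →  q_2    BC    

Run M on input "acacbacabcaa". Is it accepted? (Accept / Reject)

Accept

(q_0, acacbacabcaa, Z)
  read a, top Z: go to q_1, push Z → (q_1, cacbacabcaa, Z)
  read c, top Z: go to q_1, push BZ → (q_1, acbacabcaa, BZ)
  read a, top B: go to q_2, push B → (q_2, cbacabcaa, BZ)
  read c, top B: go to q_0, push CB → (q_0, bacabcaa, CBZ)
  read b, top C: go to q_2, push BC → (q_2, acabcaa, BCBZ)
  read a, top B: go to q_0, push B → (q_0, cabcaa, BCBZ)
  read c, top B: go to q_2, push C → (q_2, abcaa, CCBZ)
  read a, top C: go to q_1, push ε → (q_1, bcaa, CBZ)
  read b, top C: go to q_0, push ε → (q_0, caa, BZ)
  read c, top B: go to q_2, push C → (q_2, aa, CZ)
  read a, top C: go to q_1, push ε → (q_1, a, Z)
  read a, top Z: go to q_0, push ε → (q_0, ε, ε)
All input consumed and the stack is empty.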